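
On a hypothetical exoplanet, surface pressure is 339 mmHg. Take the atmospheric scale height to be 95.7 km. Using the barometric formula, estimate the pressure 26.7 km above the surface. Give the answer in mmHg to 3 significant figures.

P ≈ 256 mmHg

Barometric formula: P = P₀ exp(−z/H).
z/H = 26700/95700 = 0.27900; exp(−0.27900) = 0.75654.
P = 339 × 0.75654 = 256.47 mmHg.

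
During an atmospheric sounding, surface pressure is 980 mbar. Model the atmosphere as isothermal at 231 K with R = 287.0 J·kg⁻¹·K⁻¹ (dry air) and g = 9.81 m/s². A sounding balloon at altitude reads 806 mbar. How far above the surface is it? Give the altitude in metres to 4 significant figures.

z ≈ 1321 m

Scale height: H = RT/g = 287.0 × 231 / 9.81 = 6758.1 m.
Invert the barometric formula: z = H ln(P₀/P).
P₀/P = 980/806 = 1.2159; ln(1.2159) = 0.19548.
z = 6758.1 × 0.19548 = 1321.1 m.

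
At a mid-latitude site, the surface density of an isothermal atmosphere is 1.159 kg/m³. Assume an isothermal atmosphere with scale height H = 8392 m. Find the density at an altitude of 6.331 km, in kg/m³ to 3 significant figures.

In an isothermal atmosphere, density decays like pressure: ρ = ρ₀ exp(−z/H).
z/H = 6331.0/8392.0 = 0.75441; exp(−0.75441) = 0.47029.
ρ = 1.159 × 0.47029 = 0.54507 kg/m³.

ρ ≈ 0.545 kg/m³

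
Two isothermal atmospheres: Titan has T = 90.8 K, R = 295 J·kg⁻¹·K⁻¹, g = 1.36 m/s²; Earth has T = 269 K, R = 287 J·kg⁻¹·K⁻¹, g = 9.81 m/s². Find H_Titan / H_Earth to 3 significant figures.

H = RT/g for each body.
H_Titan = 295 × 90.8 / 1.36 = 19696 m.
H_Earth = 287 × 269 / 9.81 = 7869.8 m.
H_Titan/H_Earth = 19696/7869.8 = 2.5027.

H_Titan/H_Earth ≈ 2.50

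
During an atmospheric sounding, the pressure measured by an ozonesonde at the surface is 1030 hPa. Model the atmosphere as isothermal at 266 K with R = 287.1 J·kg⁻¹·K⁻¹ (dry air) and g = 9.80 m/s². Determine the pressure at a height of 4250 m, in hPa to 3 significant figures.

Scale height: H = RT/g = 287.1 × 266 / 9.80 = 7792.7 m.
Barometric formula: P = P₀ exp(−z/H).
z/H = 4250.0/7792.7 = 0.54538; exp(−0.54538) = 0.57962.
P = 1030 × 0.57962 = 597.01 hPa.

P ≈ 597 hPa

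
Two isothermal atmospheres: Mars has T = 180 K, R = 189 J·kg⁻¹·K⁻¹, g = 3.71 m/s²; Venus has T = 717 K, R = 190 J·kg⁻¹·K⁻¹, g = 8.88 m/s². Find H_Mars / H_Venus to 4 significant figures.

H = RT/g for each body.
H_Mars = 189 × 180 / 3.71 = 9169.8 m.
H_Venus = 190 × 717 / 8.88 = 15341 m.
H_Mars/H_Venus = 9169.8/15341 = 0.59773.

H_Mars/H_Venus ≈ 0.5977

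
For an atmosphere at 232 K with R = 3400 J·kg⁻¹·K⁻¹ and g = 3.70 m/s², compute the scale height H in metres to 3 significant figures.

H ≈ 213000 m

The scale height of an isothermal atmosphere is H = RT/g.
H = 3400 × 232 / 3.70 = 788800/3.70 = 213190 m.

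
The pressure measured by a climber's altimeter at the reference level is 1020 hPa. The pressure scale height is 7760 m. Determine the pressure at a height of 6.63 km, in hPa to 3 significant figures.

Barometric formula: P = P₀ exp(−z/H).
z/H = 6630.0/7760.0 = 0.85438; exp(−0.85438) = 0.42555.
P = 1020 × 0.42555 = 434.06 hPa.

P ≈ 434 hPa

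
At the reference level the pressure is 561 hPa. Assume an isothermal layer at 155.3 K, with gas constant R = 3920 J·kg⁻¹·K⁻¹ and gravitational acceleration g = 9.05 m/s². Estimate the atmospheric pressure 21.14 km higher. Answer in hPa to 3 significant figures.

P ≈ 410 hPa

Scale height: H = RT/g = 3920 × 155.3 / 9.05 = 67268 m.
Barometric formula: P = P₀ exp(−z/H).
z/H = 21140/67268 = 0.31427; exp(−0.31427) = 0.73032.
P = 561 × 0.73032 = 409.71 hPa.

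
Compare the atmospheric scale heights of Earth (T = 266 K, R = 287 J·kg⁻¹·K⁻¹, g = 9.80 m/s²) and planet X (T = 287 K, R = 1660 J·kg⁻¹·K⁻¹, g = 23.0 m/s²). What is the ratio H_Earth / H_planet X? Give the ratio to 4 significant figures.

H_Earth/H_planet X ≈ 0.3761

H = RT/g for each body.
H_Earth = 287 × 266 / 9.80 = 7790.0 m.
H_planet X = 1660 × 287 / 23.0 = 20714 m.
H_Earth/H_planet X = 7790.0/20714 = 0.37607.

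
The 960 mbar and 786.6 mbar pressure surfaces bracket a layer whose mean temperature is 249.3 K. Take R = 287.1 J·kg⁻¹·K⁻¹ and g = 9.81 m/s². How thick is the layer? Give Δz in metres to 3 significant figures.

Hypsometric equation: Δz = (R T̄/g) ln(P₁/P₂).
R T̄/g = 287.1 × 249.3 / 9.81 = 7296.0 m.
ln(960/786.6) = ln(1.2204) = 0.19918.
Δz = 7296.0 × 0.19918 = 1453.2 m.

Δz ≈ 1450 m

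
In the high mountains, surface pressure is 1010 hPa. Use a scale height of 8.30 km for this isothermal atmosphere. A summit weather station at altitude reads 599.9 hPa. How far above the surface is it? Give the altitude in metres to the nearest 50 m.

Invert the barometric formula: z = H ln(P₀/P).
P₀/P = 1010/599.9 = 1.6836; ln(1.6836) = 0.52093.
z = 8300.0 × 0.52093 = 4323.7 m.

z ≈ 4300 m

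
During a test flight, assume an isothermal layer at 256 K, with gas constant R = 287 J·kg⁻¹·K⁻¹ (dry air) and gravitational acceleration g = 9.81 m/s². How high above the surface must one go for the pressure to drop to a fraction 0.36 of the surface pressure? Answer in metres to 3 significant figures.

Scale height: H = RT/g = 287 × 256 / 9.81 = 7489.5 m.
Set P/P₀ = exp(−z/H) = 0.36, so z = −H ln(0.36).
−ln(0.36) = 1.0217; z = 7489.5 × 1.0217 = 7652.0 m.

z ≈ 7650 m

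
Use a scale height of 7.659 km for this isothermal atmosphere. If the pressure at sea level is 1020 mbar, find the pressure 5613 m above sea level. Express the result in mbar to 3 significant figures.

Barometric formula: P = P₀ exp(−z/H).
z/H = 5613.0/7659.0 = 0.73286; exp(−0.73286) = 0.48053.
P = 1020 × 0.48053 = 490.14 mbar.

P ≈ 490 mbar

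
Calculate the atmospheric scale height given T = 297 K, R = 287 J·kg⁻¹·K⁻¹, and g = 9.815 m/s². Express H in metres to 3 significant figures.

H ≈ 8680 m

The scale height of an isothermal atmosphere is H = RT/g.
H = 287 × 297 / 9.815 = 85239/9.815 = 8684.6 m.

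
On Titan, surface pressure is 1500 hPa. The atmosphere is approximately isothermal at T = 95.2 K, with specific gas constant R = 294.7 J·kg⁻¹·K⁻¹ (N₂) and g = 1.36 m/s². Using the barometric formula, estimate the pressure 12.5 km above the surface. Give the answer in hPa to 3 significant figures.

P ≈ 818 hPa

Scale height: H = RT/g = 294.7 × 95.2 / 1.36 = 20629 m.
Barometric formula: P = P₀ exp(−z/H).
z/H = 12500/20629 = 0.60594; exp(−0.60594) = 0.54556.
P = 1500 × 0.54556 = 818.34 hPa.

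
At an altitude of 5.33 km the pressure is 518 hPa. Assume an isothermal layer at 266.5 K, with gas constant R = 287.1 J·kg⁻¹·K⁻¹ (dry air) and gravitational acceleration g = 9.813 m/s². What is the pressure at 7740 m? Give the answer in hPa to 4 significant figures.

P ≈ 380.3 hPa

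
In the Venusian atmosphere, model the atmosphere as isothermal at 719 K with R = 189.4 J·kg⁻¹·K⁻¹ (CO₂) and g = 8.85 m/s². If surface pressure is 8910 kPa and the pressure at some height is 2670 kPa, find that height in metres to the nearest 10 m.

z ≈ 18540 m

Scale height: H = RT/g = 189.4 × 719 / 8.85 = 15387 m.
Invert the barometric formula: z = H ln(P₀/P).
P₀/P = 8910/2670 = 3.3371; ln(3.3371) = 1.2051.
z = 15387 × 1.2051 = 18543 m.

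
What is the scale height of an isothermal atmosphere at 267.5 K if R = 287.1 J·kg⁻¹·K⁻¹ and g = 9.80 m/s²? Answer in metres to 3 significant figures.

H ≈ 7840 m

The scale height of an isothermal atmosphere is H = RT/g.
H = 287.1 × 267.5 / 9.80 = 76799/9.80 = 7836.6 m.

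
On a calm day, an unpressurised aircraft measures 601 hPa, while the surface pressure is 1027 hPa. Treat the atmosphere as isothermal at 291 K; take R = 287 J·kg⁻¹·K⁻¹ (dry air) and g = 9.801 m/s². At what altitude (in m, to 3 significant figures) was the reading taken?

z ≈ 4570 m

Scale height: H = RT/g = 287 × 291 / 9.801 = 8521.3 m.
Invert the barometric formula: z = H ln(P₀/P).
P₀/P = 1027/601 = 1.7088; ln(1.7088) = 0.53579.
z = 8521.3 × 0.53579 = 4565.6 m.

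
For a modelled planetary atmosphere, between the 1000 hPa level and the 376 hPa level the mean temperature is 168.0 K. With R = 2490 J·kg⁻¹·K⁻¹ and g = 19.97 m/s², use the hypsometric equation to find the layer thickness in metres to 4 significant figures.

Δz ≈ 20490 m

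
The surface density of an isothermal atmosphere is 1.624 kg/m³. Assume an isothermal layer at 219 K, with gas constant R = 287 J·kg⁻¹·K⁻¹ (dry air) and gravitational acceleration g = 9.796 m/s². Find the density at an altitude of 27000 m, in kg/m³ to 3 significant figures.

Scale height: H = RT/g = 287 × 219 / 9.796 = 6416.2 m.
In an isothermal atmosphere, density decays like pressure: ρ = ρ₀ exp(−z/H).
z/H = 27000/6416.2 = 4.2081; exp(−4.2081) = 0.014875.
ρ = 1.624 × 0.014875 = 0.024157 kg/m³.

ρ ≈ 0.0242 kg/m³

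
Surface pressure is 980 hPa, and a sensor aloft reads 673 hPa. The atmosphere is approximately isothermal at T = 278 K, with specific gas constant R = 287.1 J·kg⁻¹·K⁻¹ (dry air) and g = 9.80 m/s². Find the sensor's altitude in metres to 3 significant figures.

Scale height: H = RT/g = 287.1 × 278 / 9.80 = 8144.3 m.
Invert the barometric formula: z = H ln(P₀/P).
P₀/P = 980/673 = 1.4562; ln(1.4562) = 0.37583.
z = 8144.3 × 0.37583 = 3060.9 m.

z ≈ 3060 m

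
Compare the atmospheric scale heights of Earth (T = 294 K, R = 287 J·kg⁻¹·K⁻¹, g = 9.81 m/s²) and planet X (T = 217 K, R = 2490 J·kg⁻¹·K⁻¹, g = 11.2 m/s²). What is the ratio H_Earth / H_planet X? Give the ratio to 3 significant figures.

H = RT/g for each body.
H_Earth = 287 × 294 / 9.81 = 8601.2 m.
H_planet X = 2490 × 217 / 11.2 = 48244 m.
H_Earth/H_planet X = 8601.2/48244 = 0.17829.

H_Earth/H_planet X ≈ 0.178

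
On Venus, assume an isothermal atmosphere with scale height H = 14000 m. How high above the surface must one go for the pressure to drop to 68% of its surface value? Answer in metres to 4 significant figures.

z ≈ 5399 m

Set P/P₀ = exp(−z/H) = 0.68, so z = −H ln(0.68).
−ln(0.68) = 0.38566; z = 14000 × 0.38566 = 5399.2 m.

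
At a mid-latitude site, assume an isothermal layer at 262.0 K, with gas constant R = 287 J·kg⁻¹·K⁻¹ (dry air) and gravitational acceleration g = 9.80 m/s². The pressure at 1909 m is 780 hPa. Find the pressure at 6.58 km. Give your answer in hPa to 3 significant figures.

P ≈ 424 hPa

Scale height: H = RT/g = 287 × 262.0 / 9.80 = 7672.9 m.
Between two levels, P₂ = P₁ exp(−Δz/H) with Δz = z₂ − z₁.
Δz = 6580.0 − 1909.0 = 4671.0 m; Δz/H = 4671.0/7672.9 = 0.60877.
P₂ = 780 × exp(−0.60877) = 780 × 0.54402 = 424.34 hPa.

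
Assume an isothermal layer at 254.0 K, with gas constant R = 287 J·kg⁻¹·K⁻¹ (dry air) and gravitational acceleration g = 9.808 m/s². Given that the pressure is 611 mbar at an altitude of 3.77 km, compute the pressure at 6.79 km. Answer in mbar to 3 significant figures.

Scale height: H = RT/g = 287 × 254.0 / 9.808 = 7432.5 m.
Between two levels, P₂ = P₁ exp(−Δz/H) with Δz = z₂ − z₁.
Δz = 6790.0 − 3770.0 = 3020.0 m; Δz/H = 3020.0/7432.5 = 0.40632.
P₂ = 611 × exp(−0.40632) = 611 × 0.66610 = 406.99 mbar.

P ≈ 407 mbar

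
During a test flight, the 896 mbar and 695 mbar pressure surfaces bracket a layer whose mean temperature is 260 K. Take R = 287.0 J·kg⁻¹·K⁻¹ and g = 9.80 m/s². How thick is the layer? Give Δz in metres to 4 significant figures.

Hypsometric equation: Δz = (R T̄/g) ln(P₁/P₂).
R T̄/g = 287.0 × 260 / 9.80 = 7614.3 m.
ln(896/695) = ln(1.2892) = 0.25402.
Δz = 7614.3 × 0.25402 = 1934.2 m.

Δz ≈ 1934 m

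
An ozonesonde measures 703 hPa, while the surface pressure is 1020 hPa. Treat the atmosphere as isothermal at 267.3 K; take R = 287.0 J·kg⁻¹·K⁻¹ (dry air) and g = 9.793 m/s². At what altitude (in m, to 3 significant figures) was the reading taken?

z ≈ 2920 m

Scale height: H = RT/g = 287.0 × 267.3 / 9.793 = 7833.7 m.
Invert the barometric formula: z = H ln(P₀/P).
P₀/P = 1020/703 = 1.4509; ln(1.4509) = 0.37218.
z = 7833.7 × 0.37218 = 2915.5 m.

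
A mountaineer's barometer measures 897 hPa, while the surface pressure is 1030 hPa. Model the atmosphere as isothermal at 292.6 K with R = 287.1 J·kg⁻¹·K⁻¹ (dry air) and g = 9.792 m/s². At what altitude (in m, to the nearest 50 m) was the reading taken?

z ≈ 1200 m

Scale height: H = RT/g = 287.1 × 292.6 / 9.792 = 8579.0 m.
Invert the barometric formula: z = H ln(P₀/P).
P₀/P = 1030/897 = 1.1483; ln(1.1483) = 0.13828.
z = 8579.0 × 0.13828 = 1186.3 m.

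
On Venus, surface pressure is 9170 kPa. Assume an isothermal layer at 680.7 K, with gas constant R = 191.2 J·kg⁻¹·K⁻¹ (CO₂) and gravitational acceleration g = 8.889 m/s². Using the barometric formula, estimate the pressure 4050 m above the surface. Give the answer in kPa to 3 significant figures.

Scale height: H = RT/g = 191.2 × 680.7 / 8.889 = 14642 m.
Barometric formula: P = P₀ exp(−z/H).
z/H = 4050.0/14642 = 0.27660; exp(−0.27660) = 0.75836.
P = 9170 × 0.75836 = 6954.2 kPa.

P ≈ 6950 kPa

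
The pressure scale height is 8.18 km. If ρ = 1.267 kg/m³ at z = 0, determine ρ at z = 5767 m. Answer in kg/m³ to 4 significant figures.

In an isothermal atmosphere, density decays like pressure: ρ = ρ₀ exp(−z/H).
z/H = 5767.0/8180.0 = 0.70501; exp(−0.70501) = 0.49410.
ρ = 1.267 × 0.49410 = 0.62602 kg/m³.

ρ ≈ 0.6260 kg/m³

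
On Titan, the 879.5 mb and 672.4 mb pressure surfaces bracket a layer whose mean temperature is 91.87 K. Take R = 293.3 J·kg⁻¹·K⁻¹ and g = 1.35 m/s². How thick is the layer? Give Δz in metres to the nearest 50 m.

Δz ≈ 5350 m

Hypsometric equation: Δz = (R T̄/g) ln(P₁/P₂).
R T̄/g = 293.3 × 91.87 / 1.35 = 19960 m.
ln(879.5/672.4) = ln(1.3080) = 0.26850.
Δz = 19960 × 0.26850 = 5359.3 m.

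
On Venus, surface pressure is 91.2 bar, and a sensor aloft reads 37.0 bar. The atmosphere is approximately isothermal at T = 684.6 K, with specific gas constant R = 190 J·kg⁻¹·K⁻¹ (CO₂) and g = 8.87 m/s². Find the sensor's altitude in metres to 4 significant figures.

z ≈ 13230 m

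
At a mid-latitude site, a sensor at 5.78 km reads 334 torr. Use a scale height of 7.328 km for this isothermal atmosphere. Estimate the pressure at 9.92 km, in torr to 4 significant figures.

Between two levels, P₂ = P₁ exp(−Δz/H) with Δz = z₂ − z₁.
Δz = 9920.0 − 5780.0 = 4140.0 m; Δz/H = 4140.0/7328.0 = 0.56496.
P₂ = 334 × exp(−0.56496) = 334 × 0.56838 = 189.84 torr.

P ≈ 189.8 torr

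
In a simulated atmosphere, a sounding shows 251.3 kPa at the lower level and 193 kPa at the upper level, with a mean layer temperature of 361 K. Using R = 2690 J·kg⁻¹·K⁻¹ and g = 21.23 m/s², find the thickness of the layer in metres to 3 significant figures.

Δz ≈ 12100 m

Hypsometric equation: Δz = (R T̄/g) ln(P₁/P₂).
R T̄/g = 2690 × 361 / 21.23 = 45741 m.
ln(251.3/193) = ln(1.3021) = 0.26398.
Δz = 45741 × 0.26398 = 12075 m.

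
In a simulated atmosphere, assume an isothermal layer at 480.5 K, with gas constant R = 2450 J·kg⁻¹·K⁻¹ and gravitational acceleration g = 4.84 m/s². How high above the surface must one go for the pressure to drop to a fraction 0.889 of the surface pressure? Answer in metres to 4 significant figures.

z ≈ 28620 m

Scale height: H = RT/g = 2450 × 480.5 / 4.84 = 243230 m.
Set P/P₀ = exp(−z/H) = 0.889, so z = −H ln(0.889).
−ln(0.889) = 0.11766; z = 243230 × 0.11766 = 28618 m.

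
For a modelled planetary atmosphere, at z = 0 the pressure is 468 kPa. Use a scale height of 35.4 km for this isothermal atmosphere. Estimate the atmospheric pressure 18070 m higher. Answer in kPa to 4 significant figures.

P ≈ 280.9 kPa

Barometric formula: P = P₀ exp(−z/H).
z/H = 18070/35400 = 0.51045; exp(−0.51045) = 0.60023.
P = 468 × 0.60023 = 280.91 kPa.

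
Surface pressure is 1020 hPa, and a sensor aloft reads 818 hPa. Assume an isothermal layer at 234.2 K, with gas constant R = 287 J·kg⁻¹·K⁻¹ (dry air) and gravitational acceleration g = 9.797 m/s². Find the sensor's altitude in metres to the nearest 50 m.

z ≈ 1500 m

Scale height: H = RT/g = 287 × 234.2 / 9.797 = 6860.8 m.
Invert the barometric formula: z = H ln(P₀/P).
P₀/P = 1020/818 = 1.2469; ln(1.2469) = 0.22066.
z = 6860.8 × 0.22066 = 1513.9 m.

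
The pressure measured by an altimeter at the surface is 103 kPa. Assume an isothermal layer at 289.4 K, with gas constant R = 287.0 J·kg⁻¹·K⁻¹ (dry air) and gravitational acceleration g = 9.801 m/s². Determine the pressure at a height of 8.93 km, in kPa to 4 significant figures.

Scale height: H = RT/g = 287.0 × 289.4 / 9.801 = 8474.4 m.
Barometric formula: P = P₀ exp(−z/H).
z/H = 8930.0/8474.4 = 1.0538; exp(−1.0538) = 0.34861.
P = 103 × 0.34861 = 35.907 kPa.

P ≈ 35.91 kPa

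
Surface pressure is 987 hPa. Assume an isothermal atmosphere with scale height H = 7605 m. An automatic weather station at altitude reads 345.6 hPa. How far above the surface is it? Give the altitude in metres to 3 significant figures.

z ≈ 7980 m

Invert the barometric formula: z = H ln(P₀/P).
P₀/P = 987/345.6 = 2.8559; ln(2.8559) = 1.0494.
z = 7605.0 × 1.0494 = 7980.7 m.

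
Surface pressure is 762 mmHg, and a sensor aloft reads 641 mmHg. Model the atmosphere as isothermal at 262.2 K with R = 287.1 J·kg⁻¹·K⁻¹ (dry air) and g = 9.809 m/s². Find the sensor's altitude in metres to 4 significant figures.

Scale height: H = RT/g = 287.1 × 262.2 / 9.809 = 7674.3 m.
Invert the barometric formula: z = H ln(P₀/P).
P₀/P = 762/641 = 1.1888; ln(1.1888) = 0.17294.
z = 7674.3 × 0.17294 = 1327.2 m.

z ≈ 1327 m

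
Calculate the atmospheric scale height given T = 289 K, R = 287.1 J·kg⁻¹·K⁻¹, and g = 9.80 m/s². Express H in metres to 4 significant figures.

The scale height of an isothermal atmosphere is H = RT/g.
H = 287.1 × 289 / 9.80 = 82972/9.80 = 8466.5 m.

H ≈ 8467 m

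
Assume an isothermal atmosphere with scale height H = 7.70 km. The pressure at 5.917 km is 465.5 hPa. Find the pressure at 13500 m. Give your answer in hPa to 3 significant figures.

P ≈ 174 hPa

Between two levels, P₂ = P₁ exp(−Δz/H) with Δz = z₂ − z₁.
Δz = 13500 − 5917.0 = 7583.0 m; Δz/H = 7583.0/7700.0 = 0.98481.
P₂ = 465.5 × exp(−0.98481) = 465.5 × 0.37351 = 173.87 hPa.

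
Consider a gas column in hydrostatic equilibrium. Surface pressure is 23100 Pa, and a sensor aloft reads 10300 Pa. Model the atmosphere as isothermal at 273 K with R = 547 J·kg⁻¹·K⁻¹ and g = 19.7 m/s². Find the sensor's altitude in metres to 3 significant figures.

z ≈ 6120 m

Scale height: H = RT/g = 547 × 273 / 19.7 = 7580.3 m.
Invert the barometric formula: z = H ln(P₀/P).
P₀/P = 23100/10300 = 2.2427; ln(2.2427) = 0.80768.
z = 7580.3 × 0.80768 = 6122.5 m.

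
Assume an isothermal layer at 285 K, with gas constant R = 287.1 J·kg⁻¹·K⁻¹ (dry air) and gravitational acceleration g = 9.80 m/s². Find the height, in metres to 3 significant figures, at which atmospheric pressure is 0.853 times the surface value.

Scale height: H = RT/g = 287.1 × 285 / 9.80 = 8349.3 m.
Set P/P₀ = exp(−z/H) = 0.853, so z = −H ln(0.853).
−ln(0.853) = 0.15900; z = 8349.3 × 0.15900 = 1327.5 m.

z ≈ 1330 m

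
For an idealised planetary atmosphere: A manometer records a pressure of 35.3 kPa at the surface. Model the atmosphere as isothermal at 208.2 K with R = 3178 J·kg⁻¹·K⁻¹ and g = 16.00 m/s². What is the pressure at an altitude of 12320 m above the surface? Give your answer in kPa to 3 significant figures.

P ≈ 26.2 kPa

Scale height: H = RT/g = 3178 × 208.2 / 16.00 = 41354 m.
Barometric formula: P = P₀ exp(−z/H).
z/H = 12320/41354 = 0.29792; exp(−0.29792) = 0.74236.
P = 35.3 × 0.74236 = 26.205 kPa.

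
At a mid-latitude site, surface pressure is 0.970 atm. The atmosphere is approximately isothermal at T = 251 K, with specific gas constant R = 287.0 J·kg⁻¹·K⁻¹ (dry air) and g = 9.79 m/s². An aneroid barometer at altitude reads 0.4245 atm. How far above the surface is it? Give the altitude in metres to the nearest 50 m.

z ≈ 6100 m

Scale height: H = RT/g = 287.0 × 251 / 9.79 = 7358.2 m.
Invert the barometric formula: z = H ln(P₀/P).
P₀/P = 0.970/0.4245 = 2.2850; ln(2.2850) = 0.82637.
z = 7358.2 × 0.82637 = 6080.6 m.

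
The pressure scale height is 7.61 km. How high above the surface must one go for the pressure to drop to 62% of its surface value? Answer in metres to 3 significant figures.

Set P/P₀ = exp(−z/H) = 0.62, so z = −H ln(0.62).
−ln(0.62) = 0.47804; z = 7610.0 × 0.47804 = 3637.9 m.

z ≈ 3640 m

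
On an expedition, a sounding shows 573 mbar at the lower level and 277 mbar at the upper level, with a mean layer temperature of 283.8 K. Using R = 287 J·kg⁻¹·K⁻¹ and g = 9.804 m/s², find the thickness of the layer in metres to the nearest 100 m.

Δz ≈ 6000 m

Hypsometric equation: Δz = (R T̄/g) ln(P₁/P₂).
R T̄/g = 287 × 283.8 / 9.804 = 8307.9 m.
ln(573/277) = ln(2.0686) = 0.72687.
Δz = 8307.9 × 0.72687 = 6038.8 m.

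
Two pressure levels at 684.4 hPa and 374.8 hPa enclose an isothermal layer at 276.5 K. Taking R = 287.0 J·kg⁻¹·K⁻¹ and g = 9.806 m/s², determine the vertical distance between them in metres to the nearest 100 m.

Δz ≈ 4900 m

Hypsometric equation: Δz = (R T̄/g) ln(P₁/P₂).
R T̄/g = 287.0 × 276.5 / 9.806 = 8092.5 m.
ln(684.4/374.8) = ln(1.8260) = 0.60213.
Δz = 8092.5 × 0.60213 = 4872.7 m.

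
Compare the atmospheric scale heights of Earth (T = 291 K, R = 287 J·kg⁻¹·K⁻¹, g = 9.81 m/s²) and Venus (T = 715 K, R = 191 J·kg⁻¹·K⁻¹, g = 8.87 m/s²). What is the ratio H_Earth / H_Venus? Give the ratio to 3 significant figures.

H = RT/g for each body.
H_Earth = 287 × 291 / 9.81 = 8513.5 m.
H_Venus = 191 × 715 / 8.87 = 15396 m.
H_Earth/H_Venus = 8513.5/15396 = 0.55297.

H_Earth/H_Venus ≈ 0.553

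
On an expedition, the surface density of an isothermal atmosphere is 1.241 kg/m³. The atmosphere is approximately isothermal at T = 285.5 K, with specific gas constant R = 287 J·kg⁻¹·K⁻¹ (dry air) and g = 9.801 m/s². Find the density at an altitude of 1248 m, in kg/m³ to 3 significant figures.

ρ ≈ 1.07 kg/m³

Scale height: H = RT/g = 287 × 285.5 / 9.801 = 8360.2 m.
In an isothermal atmosphere, density decays like pressure: ρ = ρ₀ exp(−z/H).
z/H = 1248.0/8360.2 = 0.14928; exp(−0.14928) = 0.86133.
ρ = 1.241 × 0.86133 = 1.0689 kg/m³.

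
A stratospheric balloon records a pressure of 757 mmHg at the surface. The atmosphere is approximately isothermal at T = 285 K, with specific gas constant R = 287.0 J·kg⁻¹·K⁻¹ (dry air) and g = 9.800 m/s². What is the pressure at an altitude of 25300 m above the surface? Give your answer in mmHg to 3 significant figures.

Scale height: H = RT/g = 287.0 × 285 / 9.800 = 8346.4 m.
Barometric formula: P = P₀ exp(−z/H).
z/H = 25300/8346.4 = 3.0312; exp(−3.0312) = 0.048258.
P = 757 × 0.048258 = 36.531 mmHg.

P ≈ 36.5 mmHg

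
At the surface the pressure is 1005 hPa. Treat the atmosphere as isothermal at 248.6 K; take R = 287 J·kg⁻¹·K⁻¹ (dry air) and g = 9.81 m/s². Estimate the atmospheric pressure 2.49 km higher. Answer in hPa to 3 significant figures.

P ≈ 714 hPa

Scale height: H = RT/g = 287 × 248.6 / 9.81 = 7273.0 m.
Barometric formula: P = P₀ exp(−z/H).
z/H = 2490.0/7273.0 = 0.34236; exp(−0.34236) = 0.71009.
P = 1005 × 0.71009 = 713.64 hPa.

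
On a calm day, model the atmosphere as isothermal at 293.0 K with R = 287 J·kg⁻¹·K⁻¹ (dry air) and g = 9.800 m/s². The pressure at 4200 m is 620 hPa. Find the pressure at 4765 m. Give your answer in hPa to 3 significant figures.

P ≈ 580 hPa

Scale height: H = RT/g = 287 × 293.0 / 9.800 = 8580.7 m.
Between two levels, P₂ = P₁ exp(−Δz/H) with Δz = z₂ − z₁.
Δz = 4765.0 − 4200.0 = 565.00 m; Δz/H = 565.00/8580.7 = 0.065845.
P₂ = 620 × exp(−0.065845) = 620 × 0.93628 = 580.49 hPa.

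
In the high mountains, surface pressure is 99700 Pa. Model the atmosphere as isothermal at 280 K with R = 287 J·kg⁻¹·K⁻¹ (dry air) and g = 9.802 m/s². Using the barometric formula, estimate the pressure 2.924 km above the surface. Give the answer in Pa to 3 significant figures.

P ≈ 69800 Pa

Scale height: H = RT/g = 287 × 280 / 9.802 = 8198.3 m.
Barometric formula: P = P₀ exp(−z/H).
z/H = 2924.0/8198.3 = 0.35666; exp(−0.35666) = 0.70001.
P = 99700 × 0.70001 = 69791 Pa.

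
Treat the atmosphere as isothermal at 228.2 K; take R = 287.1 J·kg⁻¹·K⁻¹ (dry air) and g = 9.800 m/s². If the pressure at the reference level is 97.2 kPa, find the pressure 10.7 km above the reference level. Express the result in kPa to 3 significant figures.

P ≈ 19.6 kPa

Scale height: H = RT/g = 287.1 × 228.2 / 9.800 = 6685.3 m.
Barometric formula: P = P₀ exp(−z/H).
z/H = 10700/6685.3 = 1.6005; exp(−1.6005) = 0.20180.
P = 97.2 × 0.20180 = 19.615 kPa.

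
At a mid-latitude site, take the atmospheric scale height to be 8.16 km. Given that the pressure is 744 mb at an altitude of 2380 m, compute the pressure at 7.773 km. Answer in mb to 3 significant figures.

P ≈ 384 mb

Between two levels, P₂ = P₁ exp(−Δz/H) with Δz = z₂ − z₁.
Δz = 7773.0 − 2380.0 = 5393.0 m; Δz/H = 5393.0/8160.0 = 0.66091.
P₂ = 744 × exp(−0.66091) = 744 × 0.51638 = 384.19 mb.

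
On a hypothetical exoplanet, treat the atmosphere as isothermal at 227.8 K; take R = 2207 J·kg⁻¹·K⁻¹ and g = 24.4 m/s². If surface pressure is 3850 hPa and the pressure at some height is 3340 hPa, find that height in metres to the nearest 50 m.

z ≈ 2950 m

Scale height: H = RT/g = 2207 × 227.8 / 24.4 = 20605 m.
Invert the barometric formula: z = H ln(P₀/P).
P₀/P = 3850/3340 = 1.1527; ln(1.1527) = 0.14211.
z = 20605 × 0.14211 = 2928.2 m.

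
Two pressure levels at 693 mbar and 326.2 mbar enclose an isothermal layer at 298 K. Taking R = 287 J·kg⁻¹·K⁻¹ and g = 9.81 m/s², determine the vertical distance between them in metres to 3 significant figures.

Δz ≈ 6570 m

Hypsometric equation: Δz = (R T̄/g) ln(P₁/P₂).
R T̄/g = 287 × 298 / 9.81 = 8718.2 m.
ln(693/326.2) = ln(2.1245) = 0.75354.
Δz = 8718.2 × 0.75354 = 6569.5 m.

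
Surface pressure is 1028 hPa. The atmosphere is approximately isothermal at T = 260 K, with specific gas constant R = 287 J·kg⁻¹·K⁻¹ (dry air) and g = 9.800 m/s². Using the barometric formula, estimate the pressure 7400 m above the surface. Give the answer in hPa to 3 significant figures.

P ≈ 389 hPa

Scale height: H = RT/g = 287 × 260 / 9.800 = 7614.3 m.
Barometric formula: P = P₀ exp(−z/H).
z/H = 7400.0/7614.3 = 0.97186; exp(−0.97186) = 0.37838.
P = 1028 × 0.37838 = 388.97 hPa.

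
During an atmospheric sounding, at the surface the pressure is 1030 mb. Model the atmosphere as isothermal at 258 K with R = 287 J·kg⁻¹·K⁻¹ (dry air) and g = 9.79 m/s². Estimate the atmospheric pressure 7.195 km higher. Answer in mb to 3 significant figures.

P ≈ 398 mb

Scale height: H = RT/g = 287 × 258 / 9.79 = 7563.4 m.
Barometric formula: P = P₀ exp(−z/H).
z/H = 7195.0/7563.4 = 0.95129; exp(−0.95129) = 0.38624.
P = 1030 × 0.38624 = 397.83 mb.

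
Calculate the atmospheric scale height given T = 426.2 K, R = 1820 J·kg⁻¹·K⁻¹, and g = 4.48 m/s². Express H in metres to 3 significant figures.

The scale height of an isothermal atmosphere is H = RT/g.
H = 1820 × 426.2 / 4.48 = 775680/4.48 = 173140 m.

H ≈ 173000 m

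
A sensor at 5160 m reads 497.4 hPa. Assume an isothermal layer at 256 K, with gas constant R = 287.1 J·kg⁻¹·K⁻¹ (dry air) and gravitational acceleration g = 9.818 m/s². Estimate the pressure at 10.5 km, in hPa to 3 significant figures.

P ≈ 244 hPa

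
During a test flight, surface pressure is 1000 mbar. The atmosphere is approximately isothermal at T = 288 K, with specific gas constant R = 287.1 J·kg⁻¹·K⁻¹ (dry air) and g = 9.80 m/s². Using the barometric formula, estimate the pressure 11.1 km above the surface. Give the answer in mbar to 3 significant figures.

Scale height: H = RT/g = 287.1 × 288 / 9.80 = 8437.2 m.
Barometric formula: P = P₀ exp(−z/H).
z/H = 11100/8437.2 = 1.3156; exp(−1.3156) = 0.26831.
P = 1000 × 0.26831 = 268.31 mbar.

P ≈ 268 mbar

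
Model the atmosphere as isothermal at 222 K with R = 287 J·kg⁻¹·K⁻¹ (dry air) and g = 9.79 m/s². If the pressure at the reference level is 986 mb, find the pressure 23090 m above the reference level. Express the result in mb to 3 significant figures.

P ≈ 28.4 mb

Scale height: H = RT/g = 287 × 222 / 9.79 = 6508.1 m.
Barometric formula: P = P₀ exp(−z/H).
z/H = 23090/6508.1 = 3.5479; exp(−3.5479) = 0.028785.
P = 986 × 0.028785 = 28.382 mb.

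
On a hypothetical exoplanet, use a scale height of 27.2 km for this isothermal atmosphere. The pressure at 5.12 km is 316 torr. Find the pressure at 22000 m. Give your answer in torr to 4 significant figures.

P ≈ 169.9 torr

Between two levels, P₂ = P₁ exp(−Δz/H) with Δz = z₂ − z₁.
Δz = 22000 − 5120.0 = 16880 m; Δz/H = 16880/27200 = 0.62059.
P₂ = 316 × exp(−0.62059) = 316 × 0.53763 = 169.89 torr.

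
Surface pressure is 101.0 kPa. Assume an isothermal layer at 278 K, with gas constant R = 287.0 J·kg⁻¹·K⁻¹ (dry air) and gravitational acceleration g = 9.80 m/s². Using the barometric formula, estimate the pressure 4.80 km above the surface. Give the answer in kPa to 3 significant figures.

Scale height: H = RT/g = 287.0 × 278 / 9.80 = 8141.4 m.
Barometric formula: P = P₀ exp(−z/H).
z/H = 4800.0/8141.4 = 0.58958; exp(−0.58958) = 0.55456.
P = 101.0 × 0.55456 = 56.011 kPa.

P ≈ 56.0 kPa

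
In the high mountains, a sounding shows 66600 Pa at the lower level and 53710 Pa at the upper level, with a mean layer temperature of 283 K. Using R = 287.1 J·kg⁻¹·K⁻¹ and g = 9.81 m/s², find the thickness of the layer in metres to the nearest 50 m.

Δz ≈ 1800 m

Hypsometric equation: Δz = (R T̄/g) ln(P₁/P₂).
R T̄/g = 287.1 × 283 / 9.81 = 8282.3 m.
ln(66600/53710) = ln(1.2400) = 0.21511.
Δz = 8282.3 × 0.21511 = 1781.6 m.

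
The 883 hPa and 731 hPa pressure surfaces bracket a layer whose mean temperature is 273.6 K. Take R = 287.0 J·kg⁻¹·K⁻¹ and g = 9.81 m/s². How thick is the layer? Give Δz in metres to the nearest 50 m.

Δz ≈ 1500 m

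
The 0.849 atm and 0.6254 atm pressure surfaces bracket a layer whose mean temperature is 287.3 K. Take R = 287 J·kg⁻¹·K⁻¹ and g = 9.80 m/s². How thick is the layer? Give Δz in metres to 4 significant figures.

Hypsometric equation: Δz = (R T̄/g) ln(P₁/P₂).
R T̄/g = 287 × 287.3 / 9.80 = 8413.8 m.
ln(0.849/0.6254) = ln(1.3575) = 0.30564.
Δz = 8413.8 × 0.30564 = 2571.6 m.

Δz ≈ 2572 m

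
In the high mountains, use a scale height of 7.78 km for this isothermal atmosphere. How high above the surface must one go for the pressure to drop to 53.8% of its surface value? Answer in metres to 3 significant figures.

z ≈ 4820 m

Set P/P₀ = exp(−z/H) = 0.538, so z = −H ln(0.538).
−ln(0.538) = 0.61990; z = 7780.0 × 0.61990 = 4822.8 m.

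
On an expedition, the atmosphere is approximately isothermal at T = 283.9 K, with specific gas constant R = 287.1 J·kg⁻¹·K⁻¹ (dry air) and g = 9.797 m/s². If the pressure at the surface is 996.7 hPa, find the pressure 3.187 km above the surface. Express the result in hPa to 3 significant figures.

Scale height: H = RT/g = 287.1 × 283.9 / 9.797 = 8319.7 m.
Barometric formula: P = P₀ exp(−z/H).
z/H = 3187.0/8319.7 = 0.38307; exp(−0.38307) = 0.68177.
P = 996.7 × 0.68177 = 679.52 hPa.

P ≈ 680 hPa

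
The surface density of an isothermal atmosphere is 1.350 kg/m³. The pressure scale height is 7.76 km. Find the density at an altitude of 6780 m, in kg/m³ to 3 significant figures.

ρ ≈ 0.563 kg/m³

In an isothermal atmosphere, density decays like pressure: ρ = ρ₀ exp(−z/H).
z/H = 6780.0/7760.0 = 0.87371; exp(−0.87371) = 0.41740.
ρ = 1.350 × 0.41740 = 0.56349 kg/m³.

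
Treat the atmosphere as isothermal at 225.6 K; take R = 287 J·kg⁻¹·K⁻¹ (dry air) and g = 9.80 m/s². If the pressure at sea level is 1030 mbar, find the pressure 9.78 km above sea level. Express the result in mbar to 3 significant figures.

Scale height: H = RT/g = 287 × 225.6 / 9.80 = 6606.9 m.
Barometric formula: P = P₀ exp(−z/H).
z/H = 9780.0/6606.9 = 1.4803; exp(−1.4803) = 0.22757.
P = 1030 × 0.22757 = 234.40 mbar.

P ≈ 234 mbar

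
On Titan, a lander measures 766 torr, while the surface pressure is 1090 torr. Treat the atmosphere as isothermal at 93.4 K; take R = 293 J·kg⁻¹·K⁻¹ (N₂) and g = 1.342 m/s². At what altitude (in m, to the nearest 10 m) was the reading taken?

z ≈ 7190 m

Scale height: H = RT/g = 293 × 93.4 / 1.342 = 20392 m.
Invert the barometric formula: z = H ln(P₀/P).
P₀/P = 1090/766 = 1.4230; ln(1.4230) = 0.35277.
z = 20392 × 0.35277 = 7193.7 m.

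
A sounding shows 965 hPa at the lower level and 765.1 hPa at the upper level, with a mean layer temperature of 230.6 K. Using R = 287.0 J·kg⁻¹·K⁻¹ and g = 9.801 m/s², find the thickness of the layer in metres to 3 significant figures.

Δz ≈ 1570 m

Hypsometric equation: Δz = (R T̄/g) ln(P₁/P₂).
R T̄/g = 287.0 × 230.6 / 9.801 = 6752.6 m.
ln(965/765.1) = ln(1.2613) = 0.23214.
Δz = 6752.6 × 0.23214 = 1567.5 m.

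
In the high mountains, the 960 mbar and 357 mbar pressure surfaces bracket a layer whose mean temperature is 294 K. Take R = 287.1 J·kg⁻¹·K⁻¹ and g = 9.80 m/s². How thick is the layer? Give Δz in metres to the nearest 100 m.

Hypsometric equation: Δz = (R T̄/g) ln(P₁/P₂).
R T̄/g = 287.1 × 294 / 9.80 = 8613.0 m.
ln(960/357) = ln(2.6891) = 0.98921.
Δz = 8613.0 × 0.98921 = 8520.1 m.

Δz ≈ 8500 m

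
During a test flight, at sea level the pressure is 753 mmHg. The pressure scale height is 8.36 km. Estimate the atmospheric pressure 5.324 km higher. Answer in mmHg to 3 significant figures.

P ≈ 398 mmHg

Barometric formula: P = P₀ exp(−z/H).
z/H = 5324.0/8360.0 = 0.63684; exp(−0.63684) = 0.52896.
P = 753 × 0.52896 = 398.31 mmHg.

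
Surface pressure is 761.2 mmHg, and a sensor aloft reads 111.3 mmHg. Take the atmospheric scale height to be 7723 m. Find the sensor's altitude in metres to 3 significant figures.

z ≈ 14800 m

Invert the barometric formula: z = H ln(P₀/P).
P₀/P = 761.2/111.3 = 6.8392; ln(6.8392) = 1.9227.
z = 7723.0 × 1.9227 = 14849 m.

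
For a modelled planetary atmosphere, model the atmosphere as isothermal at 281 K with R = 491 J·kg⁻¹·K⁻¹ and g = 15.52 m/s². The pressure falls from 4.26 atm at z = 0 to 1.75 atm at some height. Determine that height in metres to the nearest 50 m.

z ≈ 7900 m

Scale height: H = RT/g = 491 × 281 / 15.52 = 8889.9 m.
Invert the barometric formula: z = H ln(P₀/P).
P₀/P = 4.26/1.75 = 2.4343; ln(2.4343) = 0.88966.
z = 8889.9 × 0.88966 = 7909.0 m.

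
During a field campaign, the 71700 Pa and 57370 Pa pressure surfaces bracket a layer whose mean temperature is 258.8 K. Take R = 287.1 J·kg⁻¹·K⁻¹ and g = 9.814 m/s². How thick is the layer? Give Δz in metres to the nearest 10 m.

Δz ≈ 1690 m

Hypsometric equation: Δz = (R T̄/g) ln(P₁/P₂).
R T̄/g = 287.1 × 258.8 / 9.814 = 7571.0 m.
ln(71700/57370) = ln(1.2498) = 0.22298.
Δz = 7571.0 × 0.22298 = 1688.2 m.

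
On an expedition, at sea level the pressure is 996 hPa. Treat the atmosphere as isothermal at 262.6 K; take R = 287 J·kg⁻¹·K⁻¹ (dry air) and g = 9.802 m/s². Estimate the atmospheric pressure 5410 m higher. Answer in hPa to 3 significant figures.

Scale height: H = RT/g = 287 × 262.6 / 9.802 = 7688.9 m.
Barometric formula: P = P₀ exp(−z/H).
z/H = 5410.0/7688.9 = 0.70361; exp(−0.70361) = 0.49480.
P = 996 × 0.49480 = 492.82 hPa.

P ≈ 493 hPa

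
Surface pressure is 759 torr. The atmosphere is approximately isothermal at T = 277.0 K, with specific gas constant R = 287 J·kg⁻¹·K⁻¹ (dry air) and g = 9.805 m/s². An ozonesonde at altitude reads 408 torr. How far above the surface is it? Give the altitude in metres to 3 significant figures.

z ≈ 5030 m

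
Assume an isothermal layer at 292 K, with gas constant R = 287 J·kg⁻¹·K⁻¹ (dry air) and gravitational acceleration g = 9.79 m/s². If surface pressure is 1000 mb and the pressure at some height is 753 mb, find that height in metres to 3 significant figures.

Scale height: H = RT/g = 287 × 292 / 9.79 = 8560.2 m.
Invert the barometric formula: z = H ln(P₀/P).
P₀/P = 1000/753 = 1.3280; ln(1.3280) = 0.28367.
z = 8560.2 × 0.28367 = 2428.3 m.

z ≈ 2430 m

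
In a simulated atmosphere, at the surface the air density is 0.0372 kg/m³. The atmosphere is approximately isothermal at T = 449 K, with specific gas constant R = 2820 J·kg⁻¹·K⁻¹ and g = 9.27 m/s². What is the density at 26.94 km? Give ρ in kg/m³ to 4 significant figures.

ρ ≈ 0.03054 kg/m³

Scale height: H = RT/g = 2820 × 449 / 9.27 = 136590 m.
In an isothermal atmosphere, density decays like pressure: ρ = ρ₀ exp(−z/H).
z/H = 26940/136590 = 0.19723; exp(−0.19723) = 0.82100.
ρ = 0.0372 × 0.82100 = 0.030541 kg/m³.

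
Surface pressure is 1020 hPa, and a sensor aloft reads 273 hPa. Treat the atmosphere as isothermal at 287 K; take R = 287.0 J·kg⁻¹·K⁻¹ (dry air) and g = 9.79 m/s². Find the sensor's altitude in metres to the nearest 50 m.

Scale height: H = RT/g = 287.0 × 287 / 9.79 = 8413.6 m.
Invert the barometric formula: z = H ln(P₀/P).
P₀/P = 1020/273 = 3.7363; ln(3.7363) = 1.3181.
z = 8413.6 × 1.3181 = 11090 m.

z ≈ 11100 m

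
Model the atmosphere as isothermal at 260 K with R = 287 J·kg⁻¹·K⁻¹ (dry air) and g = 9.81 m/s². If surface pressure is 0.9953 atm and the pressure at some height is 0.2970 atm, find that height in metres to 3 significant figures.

z ≈ 9200 m

Scale height: H = RT/g = 287 × 260 / 9.81 = 7606.5 m.
Invert the barometric formula: z = H ln(P₀/P).
P₀/P = 0.9953/0.2970 = 3.3512; ln(3.3512) = 1.2093.
z = 7606.5 × 1.2093 = 9198.5 m.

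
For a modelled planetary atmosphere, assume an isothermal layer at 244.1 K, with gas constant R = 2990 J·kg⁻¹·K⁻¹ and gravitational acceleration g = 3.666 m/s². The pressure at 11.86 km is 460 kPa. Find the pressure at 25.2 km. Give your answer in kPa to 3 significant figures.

P ≈ 430 kPa

Scale height: H = RT/g = 2990 × 244.1 / 3.666 = 199090 m.
Between two levels, P₂ = P₁ exp(−Δz/H) with Δz = z₂ − z₁.
Δz = 25200 − 11860 = 13340 m; Δz/H = 13340/199090 = 0.067005.
P₂ = 460 × exp(−0.067005) = 460 × 0.93519 = 430.19 kPa.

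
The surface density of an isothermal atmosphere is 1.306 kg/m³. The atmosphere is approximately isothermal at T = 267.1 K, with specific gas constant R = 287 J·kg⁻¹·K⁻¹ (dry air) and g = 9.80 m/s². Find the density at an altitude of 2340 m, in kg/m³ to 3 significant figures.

Scale height: H = RT/g = 287 × 267.1 / 9.80 = 7822.2 m.
In an isothermal atmosphere, density decays like pressure: ρ = ρ₀ exp(−z/H).
z/H = 2340.0/7822.2 = 0.29915; exp(−0.29915) = 0.74145.
ρ = 1.306 × 0.74145 = 0.96833 kg/m³.

ρ ≈ 0.968 kg/m³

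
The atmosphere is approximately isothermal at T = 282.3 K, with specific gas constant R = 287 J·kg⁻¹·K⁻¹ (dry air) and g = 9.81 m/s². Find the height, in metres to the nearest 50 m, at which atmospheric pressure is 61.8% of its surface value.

z ≈ 3950 m

Scale height: H = RT/g = 287 × 282.3 / 9.81 = 8258.9 m.
Set P/P₀ = exp(−z/H) = 0.618, so z = −H ln(0.618).
−ln(0.618) = 0.48127; z = 8258.9 × 0.48127 = 3974.8 m.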